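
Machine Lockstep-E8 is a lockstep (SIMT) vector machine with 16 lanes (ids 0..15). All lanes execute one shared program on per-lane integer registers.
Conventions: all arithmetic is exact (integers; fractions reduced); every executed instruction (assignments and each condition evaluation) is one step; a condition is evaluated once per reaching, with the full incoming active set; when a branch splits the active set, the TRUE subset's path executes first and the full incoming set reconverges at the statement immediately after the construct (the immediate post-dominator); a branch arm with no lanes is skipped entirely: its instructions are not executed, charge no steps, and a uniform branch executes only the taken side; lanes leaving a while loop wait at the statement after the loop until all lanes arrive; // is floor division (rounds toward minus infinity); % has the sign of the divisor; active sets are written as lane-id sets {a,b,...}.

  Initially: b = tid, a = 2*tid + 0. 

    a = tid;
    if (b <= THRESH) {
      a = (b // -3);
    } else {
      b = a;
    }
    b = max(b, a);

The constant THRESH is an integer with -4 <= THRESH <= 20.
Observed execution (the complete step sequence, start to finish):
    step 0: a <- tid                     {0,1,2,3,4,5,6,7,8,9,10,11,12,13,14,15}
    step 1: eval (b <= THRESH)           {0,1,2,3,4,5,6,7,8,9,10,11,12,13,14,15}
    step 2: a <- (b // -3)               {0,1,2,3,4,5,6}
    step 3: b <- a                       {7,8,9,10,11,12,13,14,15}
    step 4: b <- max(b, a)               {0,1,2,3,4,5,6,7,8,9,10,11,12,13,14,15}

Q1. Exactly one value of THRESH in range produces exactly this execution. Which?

Answer: THRESH = 6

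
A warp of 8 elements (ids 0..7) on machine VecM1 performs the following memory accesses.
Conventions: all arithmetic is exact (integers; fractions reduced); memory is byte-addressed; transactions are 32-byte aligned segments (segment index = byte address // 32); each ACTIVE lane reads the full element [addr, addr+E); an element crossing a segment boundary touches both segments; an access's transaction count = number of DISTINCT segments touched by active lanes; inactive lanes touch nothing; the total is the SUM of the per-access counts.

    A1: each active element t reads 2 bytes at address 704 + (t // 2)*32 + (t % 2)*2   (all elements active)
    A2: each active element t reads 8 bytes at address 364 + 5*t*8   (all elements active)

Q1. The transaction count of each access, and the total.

A1: 4 transactions
A2: 10 transactions

Answer: 4,10; total 14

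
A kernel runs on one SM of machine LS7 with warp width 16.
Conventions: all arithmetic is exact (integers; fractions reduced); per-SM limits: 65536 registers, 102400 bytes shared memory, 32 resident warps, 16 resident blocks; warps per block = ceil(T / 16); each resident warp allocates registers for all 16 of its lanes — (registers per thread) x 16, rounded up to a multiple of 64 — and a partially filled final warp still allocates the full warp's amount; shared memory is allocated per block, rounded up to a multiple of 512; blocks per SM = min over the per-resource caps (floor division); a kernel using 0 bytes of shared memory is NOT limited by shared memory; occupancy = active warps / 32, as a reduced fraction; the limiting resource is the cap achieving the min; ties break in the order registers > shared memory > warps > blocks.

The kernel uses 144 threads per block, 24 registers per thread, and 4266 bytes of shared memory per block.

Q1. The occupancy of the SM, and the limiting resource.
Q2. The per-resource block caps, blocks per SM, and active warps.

Answer: occupancy 27/32, limited by warps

registers: 18 blocks
shared memory: 22 blocks
warps: 3 blocks
blocks: 16 blocks

Answer: 3 blocks, 27 active warps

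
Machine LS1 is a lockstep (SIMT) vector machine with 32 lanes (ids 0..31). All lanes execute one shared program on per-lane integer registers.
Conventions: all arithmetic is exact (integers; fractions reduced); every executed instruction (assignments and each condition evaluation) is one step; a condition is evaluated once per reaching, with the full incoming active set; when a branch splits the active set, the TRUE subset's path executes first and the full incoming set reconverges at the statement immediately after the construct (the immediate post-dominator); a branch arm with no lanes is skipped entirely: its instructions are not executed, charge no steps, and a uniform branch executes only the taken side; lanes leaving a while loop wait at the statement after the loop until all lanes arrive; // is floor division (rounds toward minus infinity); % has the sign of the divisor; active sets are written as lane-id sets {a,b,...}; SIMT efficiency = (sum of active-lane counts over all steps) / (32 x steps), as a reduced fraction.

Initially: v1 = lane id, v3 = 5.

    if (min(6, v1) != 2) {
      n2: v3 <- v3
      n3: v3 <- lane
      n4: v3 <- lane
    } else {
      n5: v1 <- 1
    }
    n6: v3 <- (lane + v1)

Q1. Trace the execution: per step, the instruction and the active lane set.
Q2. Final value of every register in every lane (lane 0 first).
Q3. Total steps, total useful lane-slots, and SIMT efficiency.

step 0: eval (min(6, v1) != 2)       {0,1,2,3,4,5,6,7,8,9,10,11,12,13,14,15,16,17,18,19,20,21,22,23,24,25,26,27,28,29,30,31}
step 1: v3 <- v3                     {0,1,3,4,5,6,7,8,9,10,11,12,13,14,15,16,17,18,19,20,21,22,23,24,25,26,27,28,29,30,31}
step 2: v3 <- lane                   {0,1,3,4,5,6,7,8,9,10,11,12,13,14,15,16,17,18,19,20,21,22,23,24,25,26,27,28,29,30,31}
step 3: v3 <- lane                   {0,1,3,4,5,6,7,8,9,10,11,12,13,14,15,16,17,18,19,20,21,22,23,24,25,26,27,28,29,30,31}
step 4: v1 <- 1                      {2}
step 5: v3 <- (lane + v1)            {0,1,2,3,4,5,6,7,8,9,10,11,12,13,14,15,16,17,18,19,20,21,22,23,24,25,26,27,28,29,30,31}

Answer: 6 steps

v1: 0,1,1,3,4,5,6,7,8,9,10,11,12,13,14,15,16,17,18,19,20,21,22,23,24,25,26,27,28,29,30,31
v3: 0,2,3,6,8,10,12,14,16,18,20,22,24,26,28,30,32,34,36,38,40,42,44,46,48,50,52,54,56,58,60,62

steps = 6; useful = 158; efficiency = 158/192 = 79/96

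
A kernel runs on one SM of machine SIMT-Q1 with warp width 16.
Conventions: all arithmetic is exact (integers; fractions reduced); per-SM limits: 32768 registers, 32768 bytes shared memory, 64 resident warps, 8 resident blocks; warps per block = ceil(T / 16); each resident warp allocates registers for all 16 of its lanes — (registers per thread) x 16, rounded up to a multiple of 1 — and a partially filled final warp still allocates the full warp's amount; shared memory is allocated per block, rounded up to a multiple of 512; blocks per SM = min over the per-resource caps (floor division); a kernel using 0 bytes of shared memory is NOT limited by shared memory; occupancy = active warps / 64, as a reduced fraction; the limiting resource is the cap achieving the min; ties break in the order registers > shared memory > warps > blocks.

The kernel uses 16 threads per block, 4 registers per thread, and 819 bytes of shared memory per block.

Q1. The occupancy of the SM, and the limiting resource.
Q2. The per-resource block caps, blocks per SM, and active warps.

Answer: occupancy 1/8, limited by blocks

registers: 512 blocks
shared memory: 32 blocks
warps: 64 blocks
blocks: 8 blocks

Answer: 8 blocks, 8 active warps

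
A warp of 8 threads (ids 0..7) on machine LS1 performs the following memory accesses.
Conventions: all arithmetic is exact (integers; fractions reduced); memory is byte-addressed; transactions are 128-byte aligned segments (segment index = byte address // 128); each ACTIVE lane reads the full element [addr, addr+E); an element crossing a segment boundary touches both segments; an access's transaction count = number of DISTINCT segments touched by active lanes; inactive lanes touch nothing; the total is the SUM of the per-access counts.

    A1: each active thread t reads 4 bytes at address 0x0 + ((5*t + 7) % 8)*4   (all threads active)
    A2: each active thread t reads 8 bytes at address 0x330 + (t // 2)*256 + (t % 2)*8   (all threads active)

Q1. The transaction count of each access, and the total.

A1: 1 transaction
A2: 4 transactions

Answer: 1,4; total 5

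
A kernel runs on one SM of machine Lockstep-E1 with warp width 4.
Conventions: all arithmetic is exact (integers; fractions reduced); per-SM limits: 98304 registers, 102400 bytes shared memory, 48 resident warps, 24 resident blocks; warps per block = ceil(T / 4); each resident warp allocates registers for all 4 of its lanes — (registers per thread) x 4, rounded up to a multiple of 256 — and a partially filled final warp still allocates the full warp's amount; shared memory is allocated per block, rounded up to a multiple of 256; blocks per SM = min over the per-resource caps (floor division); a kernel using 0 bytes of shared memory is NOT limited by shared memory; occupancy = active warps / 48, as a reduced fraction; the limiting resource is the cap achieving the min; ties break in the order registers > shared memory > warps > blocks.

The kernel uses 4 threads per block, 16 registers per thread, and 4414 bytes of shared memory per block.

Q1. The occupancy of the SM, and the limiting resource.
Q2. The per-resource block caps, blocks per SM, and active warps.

Answer: occupancy 11/24, limited by shared memory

registers: 384 blocks
shared memory: 22 blocks
warps: 48 blocks
blocks: 24 blocks

Answer: 22 blocks, 22 active warps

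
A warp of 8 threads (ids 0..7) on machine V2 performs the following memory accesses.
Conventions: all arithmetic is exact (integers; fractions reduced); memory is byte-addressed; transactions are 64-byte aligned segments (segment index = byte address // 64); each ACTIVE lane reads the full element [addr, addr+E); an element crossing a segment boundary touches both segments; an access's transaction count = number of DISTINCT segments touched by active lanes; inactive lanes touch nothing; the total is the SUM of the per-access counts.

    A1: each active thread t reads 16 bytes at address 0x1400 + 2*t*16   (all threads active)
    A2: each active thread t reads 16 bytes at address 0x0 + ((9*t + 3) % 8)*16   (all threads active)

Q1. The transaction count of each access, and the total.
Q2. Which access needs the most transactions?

A1: 4 transactions
A2: 2 transactions

Answer: 4,2; total 6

Answer: A1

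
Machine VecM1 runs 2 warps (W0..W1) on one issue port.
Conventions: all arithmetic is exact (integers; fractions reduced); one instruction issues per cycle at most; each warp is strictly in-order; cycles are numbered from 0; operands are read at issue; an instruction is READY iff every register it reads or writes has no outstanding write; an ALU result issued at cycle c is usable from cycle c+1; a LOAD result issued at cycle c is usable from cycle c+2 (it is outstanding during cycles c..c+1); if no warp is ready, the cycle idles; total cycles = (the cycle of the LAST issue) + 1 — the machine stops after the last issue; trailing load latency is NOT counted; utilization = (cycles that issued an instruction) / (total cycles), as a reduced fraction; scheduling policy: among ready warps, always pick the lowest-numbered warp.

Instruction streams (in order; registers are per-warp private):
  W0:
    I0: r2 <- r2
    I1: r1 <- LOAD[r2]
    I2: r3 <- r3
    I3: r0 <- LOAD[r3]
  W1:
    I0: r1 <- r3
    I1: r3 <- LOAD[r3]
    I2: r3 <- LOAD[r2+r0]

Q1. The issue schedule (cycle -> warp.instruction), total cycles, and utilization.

cycle 0: W0.I0
cycle 1: W0.I1
cycle 2: W0.I2
cycle 3: W0.I3
cycle 4: W1.I0
cycle 5: W1.I1
cycle 6: idle
cycle 7: W1.I2

Answer: 8 cycles, utilization 7/8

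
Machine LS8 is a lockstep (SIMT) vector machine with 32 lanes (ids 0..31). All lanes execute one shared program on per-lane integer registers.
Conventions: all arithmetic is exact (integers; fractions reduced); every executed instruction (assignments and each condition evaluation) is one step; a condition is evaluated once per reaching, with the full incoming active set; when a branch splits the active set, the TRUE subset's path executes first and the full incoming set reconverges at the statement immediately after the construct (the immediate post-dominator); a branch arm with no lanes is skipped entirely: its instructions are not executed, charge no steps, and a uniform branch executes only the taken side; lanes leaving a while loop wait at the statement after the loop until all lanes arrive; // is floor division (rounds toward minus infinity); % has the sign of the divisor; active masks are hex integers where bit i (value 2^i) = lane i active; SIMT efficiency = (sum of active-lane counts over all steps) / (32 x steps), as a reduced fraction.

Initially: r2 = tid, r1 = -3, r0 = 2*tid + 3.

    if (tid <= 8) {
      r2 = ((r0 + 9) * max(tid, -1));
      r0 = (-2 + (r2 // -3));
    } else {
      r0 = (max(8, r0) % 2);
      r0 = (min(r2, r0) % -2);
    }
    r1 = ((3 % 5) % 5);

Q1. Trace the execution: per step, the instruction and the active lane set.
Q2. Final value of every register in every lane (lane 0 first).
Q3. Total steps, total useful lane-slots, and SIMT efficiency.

step 0: eval (tid <= 8)              0xffffffff
step 1: r2 <- ((r0 + 9) * max(tid, -1)) 0x000001ff
step 2: r0 <- (-2 + (r2 // -3))      0x000001ff
step 3: r0 <- (max(8, r0) % 2)       0xfffffe00
step 4: r0 <- (min(r2, r0) % -2)     0xfffffe00
step 5: r1 <- ((3 % 5) % 5)          0xffffffff

Answer: 6 steps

r2: 0,14,32,54,80,110,144,182,224,9,10,11,12,13,14,15,16,17,18,19,20,21,22,23,24,25,26,27,28,29,30,31
r1: 3,3,3,3,3,3,3,3,3,3,3,3,3,3,3,3,3,3,3,3,3,3,3,3,3,3,3,3,3,3,3,3
r0: -2,-7,-13,-20,-29,-39,-50,-63,-77,-1,-1,-1,-1,-1,-1,-1,-1,-1,-1,-1,-1,-1,-1,-1,-1,-1,-1,-1,-1,-1,-1,-1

steps = 6; useful = 128; efficiency = 128/192 = 2/3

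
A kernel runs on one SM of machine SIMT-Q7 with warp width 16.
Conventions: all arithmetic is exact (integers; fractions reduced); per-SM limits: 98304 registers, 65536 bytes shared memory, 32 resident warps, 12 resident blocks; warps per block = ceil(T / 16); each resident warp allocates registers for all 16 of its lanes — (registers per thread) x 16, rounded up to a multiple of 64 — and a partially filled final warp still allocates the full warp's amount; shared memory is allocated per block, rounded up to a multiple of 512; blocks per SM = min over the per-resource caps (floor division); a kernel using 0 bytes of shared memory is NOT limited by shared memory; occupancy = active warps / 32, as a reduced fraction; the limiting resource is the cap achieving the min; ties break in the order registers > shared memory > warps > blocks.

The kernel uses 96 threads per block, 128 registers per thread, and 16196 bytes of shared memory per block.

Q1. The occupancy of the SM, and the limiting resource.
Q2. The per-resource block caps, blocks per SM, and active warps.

Answer: occupancy 3/4, limited by shared memory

registers: 8 blocks
shared memory: 4 blocks
warps: 5 blocks
blocks: 12 blocks

Answer: 4 blocks, 24 active warps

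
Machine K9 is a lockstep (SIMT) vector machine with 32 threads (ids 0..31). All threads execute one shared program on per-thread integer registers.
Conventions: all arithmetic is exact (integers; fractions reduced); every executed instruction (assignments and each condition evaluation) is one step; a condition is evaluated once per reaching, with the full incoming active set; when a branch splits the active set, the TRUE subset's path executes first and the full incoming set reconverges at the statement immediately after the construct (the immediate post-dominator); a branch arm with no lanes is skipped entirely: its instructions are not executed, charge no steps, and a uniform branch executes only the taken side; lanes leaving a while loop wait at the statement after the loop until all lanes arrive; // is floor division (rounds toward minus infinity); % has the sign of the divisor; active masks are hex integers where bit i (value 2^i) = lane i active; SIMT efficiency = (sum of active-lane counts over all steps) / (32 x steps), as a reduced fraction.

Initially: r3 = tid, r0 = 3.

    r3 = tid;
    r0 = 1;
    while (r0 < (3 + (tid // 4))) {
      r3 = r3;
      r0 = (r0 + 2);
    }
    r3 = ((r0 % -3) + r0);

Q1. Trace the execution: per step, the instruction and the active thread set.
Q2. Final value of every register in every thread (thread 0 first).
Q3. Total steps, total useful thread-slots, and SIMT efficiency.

step 0: r3 <- tid                    0xffffffff
step 1: r0 <- 1                      0xffffffff
step 2: eval (r0 < (3 + (tid // 4))) 0xffffffff
step 3: r3 <- r3                     0xffffffff
step 4: r0 <- (r0 + 2)               0xffffffff
step 5: eval (r0 < (3 + (tid // 4))) 0xffffffff
step 6: r3 <- r3                     0xfffffff0
step 7: r0 <- (r0 + 2)               0xfffffff0
step 8: eval (r0 < (3 + (tid // 4))) 0xfffffff0
step 9: r3 <- r3                     0xfffff000
step 10: r0 <- (r0 + 2)               0xfffff000
step 11: eval (r0 < (3 + (tid // 4))) 0xfffff000
step 12: r3 <- r3                     0xfff00000
step 13: r0 <- (r0 + 2)               0xfff00000
step 14: eval (r0 < (3 + (tid // 4))) 0xfff00000
step 15: r3 <- r3                     0xf0000000
step 16: r0 <- (r0 + 2)               0xf0000000
step 17: eval (r0 < (3 + (tid // 4))) 0xf0000000
step 18: r3 <- ((r0 % -3) + r0)       0xffffffff

Answer: 19 steps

r3: 3,3,3,3,4,4,4,4,4,4,4,4,5,5,5,5,5,5,5,5,9,9,9,9,9,9,9,9,10,10,10,10
r0: 3,3,3,3,5,5,5,5,5,5,5,5,7,7,7,7,7,7,7,7,9,9,9,9,9,9,9,9,11,11,11,11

steps = 19; useful = 416; efficiency = 416/608 = 13/19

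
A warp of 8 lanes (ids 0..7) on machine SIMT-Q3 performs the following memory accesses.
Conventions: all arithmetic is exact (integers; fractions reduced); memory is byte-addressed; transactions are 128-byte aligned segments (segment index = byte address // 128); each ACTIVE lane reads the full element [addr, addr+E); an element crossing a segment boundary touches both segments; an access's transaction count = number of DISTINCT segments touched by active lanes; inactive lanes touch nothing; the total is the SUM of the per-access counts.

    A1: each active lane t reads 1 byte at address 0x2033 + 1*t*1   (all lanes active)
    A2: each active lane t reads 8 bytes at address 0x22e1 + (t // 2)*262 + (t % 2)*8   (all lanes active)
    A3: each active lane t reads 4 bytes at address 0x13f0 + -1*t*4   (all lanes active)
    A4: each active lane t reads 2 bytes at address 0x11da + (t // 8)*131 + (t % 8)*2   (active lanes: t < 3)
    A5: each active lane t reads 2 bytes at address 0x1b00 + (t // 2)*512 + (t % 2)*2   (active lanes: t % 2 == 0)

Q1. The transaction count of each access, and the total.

A1: 1 transaction
A2: 5 transactions
A3: 1 transaction
A4: 1 transaction
A5: 4 transactions

Answer: 1,5,1,1,4; total 12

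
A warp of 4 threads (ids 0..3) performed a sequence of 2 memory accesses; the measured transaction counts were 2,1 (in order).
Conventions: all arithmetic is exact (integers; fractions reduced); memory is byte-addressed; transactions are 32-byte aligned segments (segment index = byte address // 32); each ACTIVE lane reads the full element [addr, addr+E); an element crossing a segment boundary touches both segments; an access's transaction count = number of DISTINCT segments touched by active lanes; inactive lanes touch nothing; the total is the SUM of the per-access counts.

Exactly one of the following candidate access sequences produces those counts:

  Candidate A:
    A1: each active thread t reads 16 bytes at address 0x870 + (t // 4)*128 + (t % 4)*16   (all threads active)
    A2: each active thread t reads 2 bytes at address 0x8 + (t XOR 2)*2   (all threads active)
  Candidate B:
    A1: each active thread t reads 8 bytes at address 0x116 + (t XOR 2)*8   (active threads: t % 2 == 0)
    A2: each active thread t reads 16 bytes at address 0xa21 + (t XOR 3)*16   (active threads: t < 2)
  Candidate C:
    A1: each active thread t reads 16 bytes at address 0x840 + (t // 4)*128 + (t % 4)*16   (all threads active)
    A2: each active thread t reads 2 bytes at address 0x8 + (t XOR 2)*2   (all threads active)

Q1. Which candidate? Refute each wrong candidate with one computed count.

A: A1 gives 3 transactions, not 2
B: A2 gives 2 transactions, not 1
C: all counts match (2,1)

Answer: C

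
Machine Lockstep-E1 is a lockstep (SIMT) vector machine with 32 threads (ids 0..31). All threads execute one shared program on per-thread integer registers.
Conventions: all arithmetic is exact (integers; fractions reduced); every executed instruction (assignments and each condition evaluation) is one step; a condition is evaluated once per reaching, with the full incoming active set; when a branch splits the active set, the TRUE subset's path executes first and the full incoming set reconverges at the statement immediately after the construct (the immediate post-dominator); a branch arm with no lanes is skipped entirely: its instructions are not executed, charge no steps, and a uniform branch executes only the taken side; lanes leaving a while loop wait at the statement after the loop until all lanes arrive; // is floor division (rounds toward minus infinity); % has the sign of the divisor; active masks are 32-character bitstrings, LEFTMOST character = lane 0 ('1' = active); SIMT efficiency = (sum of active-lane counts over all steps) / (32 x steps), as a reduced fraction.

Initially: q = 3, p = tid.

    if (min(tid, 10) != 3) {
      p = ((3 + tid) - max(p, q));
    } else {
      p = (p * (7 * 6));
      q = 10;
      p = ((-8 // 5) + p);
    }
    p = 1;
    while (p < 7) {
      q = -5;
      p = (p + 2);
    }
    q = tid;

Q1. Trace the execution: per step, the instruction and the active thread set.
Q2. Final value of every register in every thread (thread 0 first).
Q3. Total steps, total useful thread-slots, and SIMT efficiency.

step 0: eval (min(tid, 10) != 3)     11111111111111111111111111111111
step 1: p <- ((3 + tid) - max(p, q)) 11101111111111111111111111111111
step 2: p <- (p * (7 * 6))           00010000000000000000000000000000
step 3: q <- 10                      00010000000000000000000000000000
step 4: p <- ((-8 // 5) + p)         00010000000000000000000000000000
step 5: p <- 1                       11111111111111111111111111111111
step 6: eval (p < 7)                 11111111111111111111111111111111
step 7: q <- -5                      11111111111111111111111111111111
step 8: p <- (p + 2)                 11111111111111111111111111111111
step 9: eval (p < 7)                 11111111111111111111111111111111
step 10: q <- -5                      11111111111111111111111111111111
step 11: p <- (p + 2)                 11111111111111111111111111111111
step 12: eval (p < 7)                 11111111111111111111111111111111
step 13: q <- -5                      11111111111111111111111111111111
step 14: p <- (p + 2)                 11111111111111111111111111111111
step 15: eval (p < 7)                 11111111111111111111111111111111
step 16: q <- tid                     11111111111111111111111111111111

Answer: 17 steps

q: 0,1,2,3,4,5,6,7,8,9,10,11,12,13,14,15,16,17,18,19,20,21,22,23,24,25,26,27,28,29,30,31
p: 7,7,7,7,7,7,7,7,7,7,7,7,7,7,7,7,7,7,7,7,7,7,7,7,7,7,7,7,7,7,7,7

steps = 17; useful = 450; efficiency = 450/544 = 225/272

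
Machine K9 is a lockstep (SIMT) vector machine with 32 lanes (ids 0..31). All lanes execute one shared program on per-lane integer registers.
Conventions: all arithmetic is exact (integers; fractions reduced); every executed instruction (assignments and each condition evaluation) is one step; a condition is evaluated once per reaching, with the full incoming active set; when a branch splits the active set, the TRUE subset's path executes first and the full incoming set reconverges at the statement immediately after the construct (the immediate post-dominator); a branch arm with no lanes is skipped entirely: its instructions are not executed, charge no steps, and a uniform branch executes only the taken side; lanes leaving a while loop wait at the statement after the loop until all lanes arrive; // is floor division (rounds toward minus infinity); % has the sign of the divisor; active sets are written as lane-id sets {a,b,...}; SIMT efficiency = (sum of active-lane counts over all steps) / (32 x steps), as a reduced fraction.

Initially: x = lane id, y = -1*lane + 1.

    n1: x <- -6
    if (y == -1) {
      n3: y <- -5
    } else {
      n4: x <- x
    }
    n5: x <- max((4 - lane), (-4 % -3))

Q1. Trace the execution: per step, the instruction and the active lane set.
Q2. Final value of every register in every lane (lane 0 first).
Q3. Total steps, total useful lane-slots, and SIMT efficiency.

step 0: x <- -6                      {0,1,2,3,4,5,6,7,8,9,10,11,12,13,14,15,16,17,18,19,20,21,22,23,24,25,26,27,28,29,30,31}
step 1: eval (y == -1)               {0,1,2,3,4,5,6,7,8,9,10,11,12,13,14,15,16,17,18,19,20,21,22,23,24,25,26,27,28,29,30,31}
step 2: y <- -5                      {2}
step 3: x <- x                       {0,1,3,4,5,6,7,8,9,10,11,12,13,14,15,16,17,18,19,20,21,22,23,24,25,26,27,28,29,30,31}
step 4: x <- max((4 - lane), (-4 % -3)) {0,1,2,3,4,5,6,7,8,9,10,11,12,13,14,15,16,17,18,19,20,21,22,23,24,25,26,27,28,29,30,31}

Answer: 5 steps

x: 4,3,2,1,0,-1,-1,-1,-1,-1,-1,-1,-1,-1,-1,-1,-1,-1,-1,-1,-1,-1,-1,-1,-1,-1,-1,-1,-1,-1,-1,-1
y: 1,0,-5,-2,-3,-4,-5,-6,-7,-8,-9,-10,-11,-12,-13,-14,-15,-16,-17,-18,-19,-20,-21,-22,-23,-24,-25,-26,-27,-28,-29,-30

steps = 5; useful = 128; efficiency = 128/160 = 4/5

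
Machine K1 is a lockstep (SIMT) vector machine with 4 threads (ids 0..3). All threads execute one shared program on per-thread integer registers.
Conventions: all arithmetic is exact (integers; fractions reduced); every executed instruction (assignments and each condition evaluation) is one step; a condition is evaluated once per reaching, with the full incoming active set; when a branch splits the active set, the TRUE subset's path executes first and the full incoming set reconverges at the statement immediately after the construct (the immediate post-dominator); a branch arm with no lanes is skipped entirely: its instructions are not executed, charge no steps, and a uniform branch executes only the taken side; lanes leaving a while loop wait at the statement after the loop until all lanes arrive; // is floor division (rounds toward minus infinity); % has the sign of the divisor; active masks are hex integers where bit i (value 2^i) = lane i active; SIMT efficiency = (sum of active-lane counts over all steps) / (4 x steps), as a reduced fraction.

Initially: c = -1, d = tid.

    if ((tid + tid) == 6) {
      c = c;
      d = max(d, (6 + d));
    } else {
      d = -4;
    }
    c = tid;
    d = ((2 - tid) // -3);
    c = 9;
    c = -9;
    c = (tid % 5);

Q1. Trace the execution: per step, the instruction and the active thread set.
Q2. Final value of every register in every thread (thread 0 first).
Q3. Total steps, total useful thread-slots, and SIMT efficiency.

step 0: eval ((tid + tid) == 6)      0xf
step 1: c <- c                       0x8
step 2: d <- max(d, (6 + d))         0x8
step 3: d <- -4                      0x7
step 4: c <- tid                     0xf
step 5: d <- ((2 - tid) // -3)       0xf
step 6: c <- 9                       0xf
step 7: c <- -9                      0xf
step 8: c <- (tid % 5)               0xf

Answer: 9 steps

c: 0,1,2,3
d: -1,-1,0,0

steps = 9; useful = 29; efficiency = 29/36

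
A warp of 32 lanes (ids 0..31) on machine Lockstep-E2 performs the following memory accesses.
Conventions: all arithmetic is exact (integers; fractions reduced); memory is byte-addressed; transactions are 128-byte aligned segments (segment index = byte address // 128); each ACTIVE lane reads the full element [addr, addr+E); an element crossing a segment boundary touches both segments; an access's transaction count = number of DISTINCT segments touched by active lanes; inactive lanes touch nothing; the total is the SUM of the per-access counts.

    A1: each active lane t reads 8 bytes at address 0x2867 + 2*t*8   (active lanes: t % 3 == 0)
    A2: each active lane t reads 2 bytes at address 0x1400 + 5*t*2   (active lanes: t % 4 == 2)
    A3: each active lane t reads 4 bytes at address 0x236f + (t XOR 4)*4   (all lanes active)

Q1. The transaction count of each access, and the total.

A1: 5 transactions
A2: 3 transactions
A3: 2 transactions

Answer: 5,3,2; total 10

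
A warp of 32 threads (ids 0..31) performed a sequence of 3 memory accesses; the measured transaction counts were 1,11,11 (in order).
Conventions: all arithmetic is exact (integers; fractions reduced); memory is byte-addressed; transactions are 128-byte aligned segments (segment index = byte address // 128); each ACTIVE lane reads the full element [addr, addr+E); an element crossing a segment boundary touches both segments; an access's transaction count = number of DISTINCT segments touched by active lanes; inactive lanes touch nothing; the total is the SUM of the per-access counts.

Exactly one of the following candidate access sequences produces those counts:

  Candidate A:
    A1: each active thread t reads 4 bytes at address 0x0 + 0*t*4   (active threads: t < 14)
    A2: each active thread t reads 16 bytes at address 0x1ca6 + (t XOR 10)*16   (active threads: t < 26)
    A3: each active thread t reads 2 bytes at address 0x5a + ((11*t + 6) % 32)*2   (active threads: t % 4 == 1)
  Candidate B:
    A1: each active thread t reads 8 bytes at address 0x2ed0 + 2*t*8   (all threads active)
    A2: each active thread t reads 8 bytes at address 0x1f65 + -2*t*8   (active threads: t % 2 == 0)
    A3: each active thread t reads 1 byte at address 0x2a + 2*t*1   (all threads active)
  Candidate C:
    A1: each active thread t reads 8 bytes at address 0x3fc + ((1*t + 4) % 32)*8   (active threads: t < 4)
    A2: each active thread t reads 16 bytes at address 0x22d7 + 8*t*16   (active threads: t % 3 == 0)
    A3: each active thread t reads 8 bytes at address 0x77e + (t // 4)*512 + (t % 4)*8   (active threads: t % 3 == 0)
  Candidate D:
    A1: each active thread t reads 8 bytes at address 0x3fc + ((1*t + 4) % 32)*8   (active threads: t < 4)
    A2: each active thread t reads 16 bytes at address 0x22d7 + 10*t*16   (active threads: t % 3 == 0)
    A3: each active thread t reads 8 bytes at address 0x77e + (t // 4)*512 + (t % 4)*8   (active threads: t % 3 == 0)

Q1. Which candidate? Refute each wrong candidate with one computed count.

A: A2 gives 5 transactions, not 11
B: A1 gives 5 transactions, not 1
D: A2 gives 13 transactions, not 11
C: all counts match (1,11,11)

Answer: C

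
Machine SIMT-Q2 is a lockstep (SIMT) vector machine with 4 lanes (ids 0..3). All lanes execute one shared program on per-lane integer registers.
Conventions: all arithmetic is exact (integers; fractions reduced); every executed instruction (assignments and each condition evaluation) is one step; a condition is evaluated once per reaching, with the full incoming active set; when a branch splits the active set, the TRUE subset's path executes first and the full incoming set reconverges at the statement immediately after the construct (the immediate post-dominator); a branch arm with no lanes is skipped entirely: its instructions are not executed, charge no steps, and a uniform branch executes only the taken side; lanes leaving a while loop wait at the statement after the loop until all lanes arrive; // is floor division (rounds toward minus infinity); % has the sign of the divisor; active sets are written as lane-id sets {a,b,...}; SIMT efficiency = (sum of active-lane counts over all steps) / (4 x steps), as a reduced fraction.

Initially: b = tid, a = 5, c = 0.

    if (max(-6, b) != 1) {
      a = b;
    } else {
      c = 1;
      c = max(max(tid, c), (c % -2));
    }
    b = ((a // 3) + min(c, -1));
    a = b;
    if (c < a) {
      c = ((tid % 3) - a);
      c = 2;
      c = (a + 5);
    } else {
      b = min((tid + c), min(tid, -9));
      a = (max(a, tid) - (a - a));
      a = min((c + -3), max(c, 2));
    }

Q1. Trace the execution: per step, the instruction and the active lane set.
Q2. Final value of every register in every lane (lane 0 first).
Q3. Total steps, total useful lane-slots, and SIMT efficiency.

step 0: eval (max(-6, b) != 1)       {0,1,2,3}
step 1: a <- b                       {0,2,3}
step 2: c <- 1                       {1}
step 3: c <- max(max(tid, c), (c % -2)) {1}
step 4: b <- ((a // 3) + min(c, -1)) {0,1,2,3}
step 5: a <- b                       {0,1,2,3}
step 6: eval (c < a)                 {0,1,2,3}
step 7: b <- min((tid + c), min(tid, -9)) {0,1,2,3}
step 8: a <- (max(a, tid) - (a - a)) {0,1,2,3}
step 9: a <- min((c + -3), max(c, 2)) {0,1,2,3}

Answer: 10 steps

b: -9,-9,-9,-9
a: -3,-2,-3,-3
c: 0,1,0,0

steps = 10; useful = 33; efficiency = 33/40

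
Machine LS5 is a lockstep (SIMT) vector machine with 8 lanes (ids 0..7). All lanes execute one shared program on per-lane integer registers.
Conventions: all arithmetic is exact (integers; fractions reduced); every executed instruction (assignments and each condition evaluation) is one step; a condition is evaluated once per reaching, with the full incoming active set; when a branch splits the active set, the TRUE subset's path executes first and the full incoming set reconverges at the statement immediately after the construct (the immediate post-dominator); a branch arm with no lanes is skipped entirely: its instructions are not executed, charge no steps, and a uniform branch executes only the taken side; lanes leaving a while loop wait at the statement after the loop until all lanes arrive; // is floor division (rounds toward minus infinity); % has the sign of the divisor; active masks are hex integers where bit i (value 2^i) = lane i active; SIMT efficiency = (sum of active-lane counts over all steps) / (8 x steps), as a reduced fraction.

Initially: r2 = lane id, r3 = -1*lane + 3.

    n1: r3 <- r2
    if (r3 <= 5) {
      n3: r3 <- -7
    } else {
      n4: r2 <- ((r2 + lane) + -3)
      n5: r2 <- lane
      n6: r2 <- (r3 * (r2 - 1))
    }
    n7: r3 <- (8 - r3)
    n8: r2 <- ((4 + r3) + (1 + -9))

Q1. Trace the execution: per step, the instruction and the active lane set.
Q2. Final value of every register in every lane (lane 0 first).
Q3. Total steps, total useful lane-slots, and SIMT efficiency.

step 0: r3 <- r2                     0xff
step 1: eval (r3 <= 5)               0xff
step 2: r3 <- -7                     0x3f
step 3: r2 <- ((r2 + lane) + -3)     0xc0
step 4: r2 <- lane                   0xc0
step 5: r2 <- (r3 * (r2 - 1))        0xc0
step 6: r3 <- (8 - r3)               0xff
step 7: r2 <- ((4 + r3) + (1 + -9))  0xff

Answer: 8 steps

r2: 11,11,11,11,11,11,-2,-3
r3: 15,15,15,15,15,15,2,1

steps = 8; useful = 44; efficiency = 44/64 = 11/16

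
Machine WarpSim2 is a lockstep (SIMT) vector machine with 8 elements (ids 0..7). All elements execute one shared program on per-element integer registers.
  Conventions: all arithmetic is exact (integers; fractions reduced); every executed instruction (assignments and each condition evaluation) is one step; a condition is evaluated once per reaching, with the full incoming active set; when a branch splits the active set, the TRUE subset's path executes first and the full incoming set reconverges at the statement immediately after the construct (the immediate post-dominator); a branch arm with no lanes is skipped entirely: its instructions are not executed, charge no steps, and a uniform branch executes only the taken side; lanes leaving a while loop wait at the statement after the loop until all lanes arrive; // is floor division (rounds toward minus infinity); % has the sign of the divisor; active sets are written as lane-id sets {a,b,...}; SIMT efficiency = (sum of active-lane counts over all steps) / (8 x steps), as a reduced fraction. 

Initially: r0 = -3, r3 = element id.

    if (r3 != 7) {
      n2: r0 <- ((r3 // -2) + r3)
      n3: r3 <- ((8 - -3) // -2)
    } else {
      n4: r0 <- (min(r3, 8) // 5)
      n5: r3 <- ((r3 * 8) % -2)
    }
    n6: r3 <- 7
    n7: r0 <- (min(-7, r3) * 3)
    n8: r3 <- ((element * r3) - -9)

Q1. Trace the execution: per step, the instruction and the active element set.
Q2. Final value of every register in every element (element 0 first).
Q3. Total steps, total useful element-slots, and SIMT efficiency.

step 0: eval (r3 != 7)               {0,1,2,3,4,5,6,7}
step 1: r0 <- ((r3 // -2) + r3)      {0,1,2,3,4,5,6}
step 2: r3 <- ((8 - -3) // -2)       {0,1,2,3,4,5,6}
step 3: r0 <- (min(r3, 8) // 5)      {7}
step 4: r3 <- ((r3 * 8) % -2)        {7}
step 5: r3 <- 7                      {0,1,2,3,4,5,6,7}
step 6: r0 <- (min(-7, r3) * 3)      {0,1,2,3,4,5,6,7}
step 7: r3 <- ((element * r3) - -9)  {0,1,2,3,4,5,6,7}

Answer: 8 steps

r0: -21,-21,-21,-21,-21,-21,-21,-21
r3: 9,16,23,30,37,44,51,58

steps = 8; useful = 48; efficiency = 48/64 = 3/4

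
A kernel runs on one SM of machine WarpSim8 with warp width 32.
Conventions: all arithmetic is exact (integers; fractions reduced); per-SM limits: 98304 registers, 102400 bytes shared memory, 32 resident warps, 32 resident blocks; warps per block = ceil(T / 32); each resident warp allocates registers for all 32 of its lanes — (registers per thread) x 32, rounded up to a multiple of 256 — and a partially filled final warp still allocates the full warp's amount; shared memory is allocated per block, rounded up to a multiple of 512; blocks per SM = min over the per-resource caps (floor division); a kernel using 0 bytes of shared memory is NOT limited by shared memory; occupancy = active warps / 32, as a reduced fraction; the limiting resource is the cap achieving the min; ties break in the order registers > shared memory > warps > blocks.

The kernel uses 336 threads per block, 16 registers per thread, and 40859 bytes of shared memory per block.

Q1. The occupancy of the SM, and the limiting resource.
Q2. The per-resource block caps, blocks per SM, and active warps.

Answer: occupancy 11/16, limited by shared memory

registers: 17 blocks
shared memory: 2 blocks
warps: 2 blocks
blocks: 32 blocks

Answer: 2 blocks, 22 active warps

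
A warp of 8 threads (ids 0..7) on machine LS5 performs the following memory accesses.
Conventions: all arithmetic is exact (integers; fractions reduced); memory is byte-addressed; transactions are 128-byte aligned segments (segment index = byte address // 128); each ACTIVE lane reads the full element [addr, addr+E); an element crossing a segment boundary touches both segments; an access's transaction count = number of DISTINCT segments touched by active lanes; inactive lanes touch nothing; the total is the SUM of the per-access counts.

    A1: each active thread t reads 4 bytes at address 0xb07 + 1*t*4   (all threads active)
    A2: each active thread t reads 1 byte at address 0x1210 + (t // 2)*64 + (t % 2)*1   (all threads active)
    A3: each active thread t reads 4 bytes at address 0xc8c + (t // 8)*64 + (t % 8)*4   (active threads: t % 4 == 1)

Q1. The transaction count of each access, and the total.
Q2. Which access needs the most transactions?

A1: 1 transaction
A2: 2 transactions
A3: 1 transaction

Answer: 1,2,1; total 4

Answer: A2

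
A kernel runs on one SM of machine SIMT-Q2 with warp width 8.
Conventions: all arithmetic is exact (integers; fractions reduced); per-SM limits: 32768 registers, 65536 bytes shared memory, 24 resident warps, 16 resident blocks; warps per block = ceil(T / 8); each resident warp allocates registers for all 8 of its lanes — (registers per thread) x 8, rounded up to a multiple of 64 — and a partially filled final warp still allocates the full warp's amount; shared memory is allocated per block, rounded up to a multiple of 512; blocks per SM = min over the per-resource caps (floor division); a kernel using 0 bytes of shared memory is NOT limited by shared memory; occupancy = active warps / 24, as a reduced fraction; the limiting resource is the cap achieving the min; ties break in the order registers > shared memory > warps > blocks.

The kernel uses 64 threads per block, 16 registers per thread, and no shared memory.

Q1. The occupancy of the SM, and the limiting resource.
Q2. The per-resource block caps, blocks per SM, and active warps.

Answer: occupancy 1, limited by warps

registers: 32 blocks
shared memory: no limit (kernel uses none)
warps: 3 blocks
blocks: 16 blocks

Answer: 3 blocks, 24 active warps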